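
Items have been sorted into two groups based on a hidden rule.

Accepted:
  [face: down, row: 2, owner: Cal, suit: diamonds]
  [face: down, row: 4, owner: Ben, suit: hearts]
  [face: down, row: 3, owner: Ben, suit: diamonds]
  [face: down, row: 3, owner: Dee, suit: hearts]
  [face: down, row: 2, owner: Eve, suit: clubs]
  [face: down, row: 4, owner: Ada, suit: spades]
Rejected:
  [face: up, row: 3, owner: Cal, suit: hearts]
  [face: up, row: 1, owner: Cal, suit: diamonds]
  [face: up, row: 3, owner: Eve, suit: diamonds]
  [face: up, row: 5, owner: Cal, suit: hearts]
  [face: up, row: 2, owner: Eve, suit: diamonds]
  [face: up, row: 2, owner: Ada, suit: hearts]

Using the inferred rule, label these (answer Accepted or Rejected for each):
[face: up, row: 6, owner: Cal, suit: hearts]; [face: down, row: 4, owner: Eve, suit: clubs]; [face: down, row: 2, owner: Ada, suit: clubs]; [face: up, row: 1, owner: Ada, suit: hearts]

Rejected, Accepted, Accepted, Rejected

Checking candidate rules against both groups, what survives is: face is down.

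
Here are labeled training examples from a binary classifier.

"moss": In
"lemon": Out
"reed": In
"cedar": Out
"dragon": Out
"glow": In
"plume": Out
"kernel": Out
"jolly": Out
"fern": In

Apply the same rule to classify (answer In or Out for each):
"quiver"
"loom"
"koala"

The simplest hypothesis consistent with all the labels is: length 4.
"quiver": length 6 — does not satisfy this, so Out. "loom": length 4 — qualifies, so In. "koala": length 5 — does not satisfy this, so Out.

Out, In, Out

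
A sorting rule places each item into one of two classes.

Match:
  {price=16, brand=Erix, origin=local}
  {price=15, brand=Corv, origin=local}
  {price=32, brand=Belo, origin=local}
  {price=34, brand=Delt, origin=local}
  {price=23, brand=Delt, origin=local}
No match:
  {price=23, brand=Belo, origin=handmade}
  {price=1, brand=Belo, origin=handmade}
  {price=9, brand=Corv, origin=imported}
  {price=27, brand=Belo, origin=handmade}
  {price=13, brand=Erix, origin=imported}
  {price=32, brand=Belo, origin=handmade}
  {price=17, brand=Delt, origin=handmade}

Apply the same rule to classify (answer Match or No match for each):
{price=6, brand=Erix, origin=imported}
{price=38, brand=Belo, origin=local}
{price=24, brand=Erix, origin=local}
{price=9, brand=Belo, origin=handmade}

No match, Match, Match, No match

The rule appears to be: origin is local.
{price=6, brand=Erix, origin=imported}: origin is imported, does not satisfy this → No match. {price=38, brand=Belo, origin=local}: origin is local, fits → Match. {price=24, brand=Erix, origin=local}: origin is local, fits → Match. {price=9, brand=Belo, origin=handmade}: origin is handmade, does not satisfy this → No match.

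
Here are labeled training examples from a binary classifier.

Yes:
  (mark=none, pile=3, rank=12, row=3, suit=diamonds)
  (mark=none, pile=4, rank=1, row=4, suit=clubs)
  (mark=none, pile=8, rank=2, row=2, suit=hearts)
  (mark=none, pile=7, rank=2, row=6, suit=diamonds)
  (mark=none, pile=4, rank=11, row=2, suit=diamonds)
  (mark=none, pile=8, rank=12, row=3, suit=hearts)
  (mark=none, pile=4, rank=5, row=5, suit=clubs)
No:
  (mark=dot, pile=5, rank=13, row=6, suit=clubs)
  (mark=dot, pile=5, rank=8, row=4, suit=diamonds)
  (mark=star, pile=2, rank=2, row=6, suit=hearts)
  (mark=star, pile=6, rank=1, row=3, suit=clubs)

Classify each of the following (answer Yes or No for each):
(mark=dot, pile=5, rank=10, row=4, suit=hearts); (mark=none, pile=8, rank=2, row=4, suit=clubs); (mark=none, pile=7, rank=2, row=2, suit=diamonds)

'Yes' ⟺ mark is none.
(mark=dot, pile=5, rank=10, row=4, suit=hearts): No (mark is dot).
(mark=none, pile=8, rank=2, row=4, suit=clubs): Yes (mark is none).
(mark=none, pile=7, rank=2, row=2, suit=diamonds): Yes (mark is none).

No, Yes, Yes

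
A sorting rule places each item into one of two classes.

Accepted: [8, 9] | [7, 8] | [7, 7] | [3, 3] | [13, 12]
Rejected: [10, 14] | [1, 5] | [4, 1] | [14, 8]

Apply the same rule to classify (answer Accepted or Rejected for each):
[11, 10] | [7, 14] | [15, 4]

Accepted, Rejected, Rejected

Rule: |first − second| ≤ 1. This holds for each 'Accepted' example and fails for each 'Rejected' one.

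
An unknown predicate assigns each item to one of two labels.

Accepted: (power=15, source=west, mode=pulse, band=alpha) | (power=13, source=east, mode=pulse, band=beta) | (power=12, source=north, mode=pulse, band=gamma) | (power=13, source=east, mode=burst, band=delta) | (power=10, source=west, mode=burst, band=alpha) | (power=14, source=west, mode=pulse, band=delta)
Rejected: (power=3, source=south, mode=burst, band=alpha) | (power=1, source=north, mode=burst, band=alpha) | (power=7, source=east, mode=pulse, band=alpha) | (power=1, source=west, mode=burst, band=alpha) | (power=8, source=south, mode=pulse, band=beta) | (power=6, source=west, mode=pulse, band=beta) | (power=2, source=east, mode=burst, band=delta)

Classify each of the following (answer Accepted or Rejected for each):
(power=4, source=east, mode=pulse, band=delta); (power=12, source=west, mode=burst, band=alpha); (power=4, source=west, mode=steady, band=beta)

Rejected, Accepted, Rejected

A rule that fits every label: power ≥ 10 — true of each 'Accepted' example, false of each 'Rejected' one.
(power=4, source=east, mode=pulse, band=delta) — power = 4, hence Rejected. (power=12, source=west, mode=burst, band=alpha) — power = 12, hence Accepted. (power=4, source=west, mode=steady, band=beta) — power = 4, hence Rejected.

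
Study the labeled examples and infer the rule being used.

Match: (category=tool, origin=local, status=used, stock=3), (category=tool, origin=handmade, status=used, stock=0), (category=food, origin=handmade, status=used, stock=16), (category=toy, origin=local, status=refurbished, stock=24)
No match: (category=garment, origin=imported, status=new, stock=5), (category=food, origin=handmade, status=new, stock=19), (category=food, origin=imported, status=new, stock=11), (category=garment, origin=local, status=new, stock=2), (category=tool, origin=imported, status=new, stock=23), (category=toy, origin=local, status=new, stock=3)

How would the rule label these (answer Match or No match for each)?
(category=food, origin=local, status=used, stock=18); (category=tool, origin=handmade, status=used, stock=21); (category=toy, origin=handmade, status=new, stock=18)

Match, Match, No match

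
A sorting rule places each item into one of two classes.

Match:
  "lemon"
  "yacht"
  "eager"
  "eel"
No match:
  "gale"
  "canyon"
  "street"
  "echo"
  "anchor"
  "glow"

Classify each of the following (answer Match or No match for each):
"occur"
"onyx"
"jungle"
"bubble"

Match, No match, No match, No match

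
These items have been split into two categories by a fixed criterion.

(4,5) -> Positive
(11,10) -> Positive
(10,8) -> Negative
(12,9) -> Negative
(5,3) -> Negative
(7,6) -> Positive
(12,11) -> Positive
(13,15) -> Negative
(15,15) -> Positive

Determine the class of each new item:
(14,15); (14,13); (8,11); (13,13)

Positive, Positive, Negative, Positive

The common property of the 'Positive' items is: |first − second| ≤ 1. No 'Negative' item has it.
(14,15): |14−15| = 1 — meets the rule, so Positive. (14,13): |14−13| = 1 — meets the rule, so Positive. (8,11): |8−11| = 3 — doesn't match, so Negative. (13,13): |13−13| = 0 — meets the rule, so Positive.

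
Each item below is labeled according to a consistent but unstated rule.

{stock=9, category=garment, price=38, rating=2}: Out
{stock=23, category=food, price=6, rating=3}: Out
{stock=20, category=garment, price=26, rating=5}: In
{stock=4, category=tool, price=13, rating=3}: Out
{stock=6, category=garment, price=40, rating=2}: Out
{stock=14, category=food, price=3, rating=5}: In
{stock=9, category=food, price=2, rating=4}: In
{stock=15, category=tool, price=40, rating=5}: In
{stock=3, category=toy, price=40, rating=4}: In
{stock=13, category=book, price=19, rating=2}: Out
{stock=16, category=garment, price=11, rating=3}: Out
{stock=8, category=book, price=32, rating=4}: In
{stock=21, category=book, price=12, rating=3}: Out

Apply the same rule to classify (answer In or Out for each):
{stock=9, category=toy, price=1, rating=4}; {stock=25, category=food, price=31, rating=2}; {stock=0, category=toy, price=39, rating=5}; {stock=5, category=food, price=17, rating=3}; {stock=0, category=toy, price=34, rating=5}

In, Out, In, Out, In

The rule appears to be: rating ≥ 4.
In: {stock=9, category=toy, price=1, rating=4}, since rating = 4.
Out: {stock=25, category=food, price=31, rating=2}, since rating = 2.
In: {stock=0, category=toy, price=39, rating=5}, since rating = 5.
Out: {stock=5, category=food, price=17, rating=3}, since rating = 3.
In: {stock=0, category=toy, price=34, rating=5}, since rating = 5.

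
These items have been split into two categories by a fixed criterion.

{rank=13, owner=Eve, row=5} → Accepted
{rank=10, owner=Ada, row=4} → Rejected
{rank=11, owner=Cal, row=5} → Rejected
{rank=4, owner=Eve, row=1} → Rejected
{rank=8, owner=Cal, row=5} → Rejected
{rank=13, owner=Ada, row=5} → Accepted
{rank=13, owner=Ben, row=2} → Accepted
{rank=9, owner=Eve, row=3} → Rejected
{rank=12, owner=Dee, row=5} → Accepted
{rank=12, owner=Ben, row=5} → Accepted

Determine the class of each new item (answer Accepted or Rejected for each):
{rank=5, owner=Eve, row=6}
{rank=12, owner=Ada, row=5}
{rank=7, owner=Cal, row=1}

Every 'Accepted' example satisfies: rank ≥ 12. None of the 'Rejected' examples do.
{rank=5, owner=Eve, row=6} → rank = 5 → Rejected.
{rank=12, owner=Ada, row=5} → rank = 12 → Accepted.
{rank=7, owner=Cal, row=1} → rank = 7 → Rejected.

Rejected, Accepted, Rejected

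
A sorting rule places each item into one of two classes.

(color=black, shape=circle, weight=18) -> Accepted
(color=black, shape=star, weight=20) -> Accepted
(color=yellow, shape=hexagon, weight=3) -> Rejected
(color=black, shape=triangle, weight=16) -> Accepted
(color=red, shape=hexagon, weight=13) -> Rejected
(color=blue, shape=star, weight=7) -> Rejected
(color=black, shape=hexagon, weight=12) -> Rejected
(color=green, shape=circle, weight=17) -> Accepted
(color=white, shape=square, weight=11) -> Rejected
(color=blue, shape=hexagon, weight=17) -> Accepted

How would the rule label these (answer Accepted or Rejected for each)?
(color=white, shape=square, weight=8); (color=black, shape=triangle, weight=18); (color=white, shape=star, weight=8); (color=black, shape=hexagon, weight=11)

The common property of the 'Accepted' items is: weight ≥ 16. No 'Rejected' item has it.
(color=white, shape=square, weight=8): weight = 8, does not fit → Rejected. (color=black, shape=triangle, weight=18): weight = 18, matches → Accepted. (color=white, shape=star, weight=8): weight = 8, does not fit → Rejected. (color=black, shape=hexagon, weight=11): weight = 11, does not fit → Rejected.

Rejected, Accepted, Rejected, Rejected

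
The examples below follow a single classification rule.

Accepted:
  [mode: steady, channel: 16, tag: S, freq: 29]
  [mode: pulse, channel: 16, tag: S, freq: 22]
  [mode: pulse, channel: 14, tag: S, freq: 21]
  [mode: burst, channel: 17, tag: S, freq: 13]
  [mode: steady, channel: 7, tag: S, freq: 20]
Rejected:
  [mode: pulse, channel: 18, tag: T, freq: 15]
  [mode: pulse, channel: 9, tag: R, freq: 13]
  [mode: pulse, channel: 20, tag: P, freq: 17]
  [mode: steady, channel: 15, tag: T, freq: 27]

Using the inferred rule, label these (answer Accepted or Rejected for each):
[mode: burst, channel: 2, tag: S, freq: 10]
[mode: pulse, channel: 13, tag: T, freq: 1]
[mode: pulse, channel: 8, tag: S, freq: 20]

Accepted, Rejected, Accepted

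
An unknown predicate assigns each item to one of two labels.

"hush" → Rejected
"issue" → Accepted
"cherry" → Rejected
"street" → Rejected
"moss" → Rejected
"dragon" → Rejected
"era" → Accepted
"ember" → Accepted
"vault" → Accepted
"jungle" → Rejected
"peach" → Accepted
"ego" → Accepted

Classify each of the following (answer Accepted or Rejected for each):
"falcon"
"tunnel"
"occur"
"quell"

Rejected, Rejected, Accepted, Accepted

The classifier is using: odd length.
"falcon" — length 6, hence Rejected. "tunnel" — length 6, hence Rejected. "occur" — length 5, hence Accepted. "quell" — length 5, hence Accepted.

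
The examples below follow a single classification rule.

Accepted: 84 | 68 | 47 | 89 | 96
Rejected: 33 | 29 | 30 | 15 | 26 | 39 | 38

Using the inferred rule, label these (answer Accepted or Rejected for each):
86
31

The distinguishing property — at least 47 — holds for all the 'Accepted' cases and none of the 'Rejected' cases.
86: Accepted (86 ≥ 47).
31: Rejected (31 < 47).

Accepted, Rejected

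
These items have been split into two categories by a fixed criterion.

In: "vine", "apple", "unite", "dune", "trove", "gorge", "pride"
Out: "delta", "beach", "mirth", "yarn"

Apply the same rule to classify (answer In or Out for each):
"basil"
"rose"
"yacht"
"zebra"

The pattern is that an item is 'In' exactly when: ends with 'e'.
"basil": Out (ends with 'l'). "rose": In (ends with 'e'). "yacht": Out (ends with 't'). "zebra": Out (ends with 'a').

Out, In, Out, Out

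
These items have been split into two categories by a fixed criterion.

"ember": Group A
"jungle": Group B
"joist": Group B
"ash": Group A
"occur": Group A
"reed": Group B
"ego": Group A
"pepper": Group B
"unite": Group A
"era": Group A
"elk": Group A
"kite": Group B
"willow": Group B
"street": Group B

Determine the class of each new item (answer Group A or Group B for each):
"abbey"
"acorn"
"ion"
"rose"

Group A, Group A, Group A, Group B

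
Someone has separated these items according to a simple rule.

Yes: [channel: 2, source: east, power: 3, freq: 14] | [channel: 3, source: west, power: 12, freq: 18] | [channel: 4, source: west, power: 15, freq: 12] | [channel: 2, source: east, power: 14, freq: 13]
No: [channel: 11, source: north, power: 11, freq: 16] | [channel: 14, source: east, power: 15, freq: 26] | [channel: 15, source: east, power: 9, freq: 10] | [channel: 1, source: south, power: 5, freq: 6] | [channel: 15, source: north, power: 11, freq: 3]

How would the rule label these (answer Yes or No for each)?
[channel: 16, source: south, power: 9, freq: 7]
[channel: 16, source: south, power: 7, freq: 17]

No, No

One predicate separates the groups cleanly: freq ≥ 10 AND channel ≤ 4.
[channel: 16, source: south, power: 9, freq: 7]: freq = 7, channel = 16, doesn't qualify → No. [channel: 16, source: south, power: 7, freq: 17]: freq = 17, channel = 16, doesn't qualify → No.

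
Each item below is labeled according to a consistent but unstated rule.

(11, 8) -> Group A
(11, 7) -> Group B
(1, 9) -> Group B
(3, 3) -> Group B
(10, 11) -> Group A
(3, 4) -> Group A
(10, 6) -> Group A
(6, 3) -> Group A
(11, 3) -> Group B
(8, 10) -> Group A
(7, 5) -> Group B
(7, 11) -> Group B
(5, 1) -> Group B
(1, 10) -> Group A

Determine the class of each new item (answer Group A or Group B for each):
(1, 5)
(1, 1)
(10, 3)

Group B, Group B, Group A

The distinguishing property — product is even — holds for all the 'Group A' cases and none of the 'Group B' cases.
Group B: (1, 5), since 1·5 = 5.
Group B: (1, 1), since 1·1 = 1.
Group A: (10, 3), since 10·3 = 30.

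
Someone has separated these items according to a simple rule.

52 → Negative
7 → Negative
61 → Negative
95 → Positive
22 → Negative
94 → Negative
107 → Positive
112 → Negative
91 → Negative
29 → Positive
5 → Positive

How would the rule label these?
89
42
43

Positive, Negative, Negative

Every 'Positive' example satisfies: ≡ 2 (mod 3). None of the 'Negative' examples do.
89 → 89 mod 3 = 2 → Positive. 42 → 42 mod 3 = 0 → Negative. 43 → 43 mod 3 = 1 → Negative.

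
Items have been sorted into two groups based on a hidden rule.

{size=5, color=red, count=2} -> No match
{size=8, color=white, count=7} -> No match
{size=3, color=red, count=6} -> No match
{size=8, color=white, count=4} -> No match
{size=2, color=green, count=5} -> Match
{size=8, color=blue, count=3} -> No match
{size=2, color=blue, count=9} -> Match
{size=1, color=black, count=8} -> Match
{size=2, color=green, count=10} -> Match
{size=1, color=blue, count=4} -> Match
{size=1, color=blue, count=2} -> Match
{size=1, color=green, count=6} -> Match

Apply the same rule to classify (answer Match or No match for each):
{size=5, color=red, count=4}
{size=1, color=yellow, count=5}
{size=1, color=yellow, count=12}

No match, Match, Match

One predicate separates the groups cleanly: size ≤ 2.
{size=5, color=red, count=4} → size = 5 → No match.
{size=1, color=yellow, count=5} → size = 1 → Match.
{size=1, color=yellow, count=12} → size = 1 → Match.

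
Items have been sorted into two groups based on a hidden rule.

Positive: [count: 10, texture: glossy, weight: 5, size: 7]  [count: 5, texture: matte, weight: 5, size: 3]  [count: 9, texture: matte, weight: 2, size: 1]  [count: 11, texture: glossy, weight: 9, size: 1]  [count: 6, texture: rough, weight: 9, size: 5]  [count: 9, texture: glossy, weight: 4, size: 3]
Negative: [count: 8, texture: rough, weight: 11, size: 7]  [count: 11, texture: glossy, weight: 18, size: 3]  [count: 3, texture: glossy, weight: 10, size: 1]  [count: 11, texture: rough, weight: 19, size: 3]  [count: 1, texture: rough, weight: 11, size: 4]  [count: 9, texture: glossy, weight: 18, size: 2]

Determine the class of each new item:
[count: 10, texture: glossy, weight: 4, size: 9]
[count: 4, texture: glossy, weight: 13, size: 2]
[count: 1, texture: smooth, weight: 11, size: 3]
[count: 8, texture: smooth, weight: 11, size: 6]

Positive, Negative, Negative, Negative

All 'Positive' examples share one property — weight ≤ 9 — and every 'Negative' example lacks it.
[count: 10, texture: glossy, weight: 4, size: 9] → weight = 4 → Positive. [count: 4, texture: glossy, weight: 13, size: 2] → weight = 13 → Negative. [count: 1, texture: smooth, weight: 11, size: 3] → weight = 11 → Negative. [count: 8, texture: smooth, weight: 11, size: 6] → weight = 11 → Negative.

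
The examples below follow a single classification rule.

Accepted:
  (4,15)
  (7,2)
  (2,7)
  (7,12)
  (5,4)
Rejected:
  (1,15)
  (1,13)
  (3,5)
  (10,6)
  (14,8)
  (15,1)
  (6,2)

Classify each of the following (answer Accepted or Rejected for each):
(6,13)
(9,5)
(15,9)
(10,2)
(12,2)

The classifier is using: sum is odd.
(6,13): 6+13 = 19 — passes, so Accepted. (9,5): 9+5 = 14 — does not pass, so Rejected. (15,9): 15+9 = 24 — does not pass, so Rejected. (10,2): 10+2 = 12 — does not pass, so Rejected. (12,2): 12+2 = 14 — does not pass, so Rejected.

Accepted, Rejected, Rejected, Rejected, Rejected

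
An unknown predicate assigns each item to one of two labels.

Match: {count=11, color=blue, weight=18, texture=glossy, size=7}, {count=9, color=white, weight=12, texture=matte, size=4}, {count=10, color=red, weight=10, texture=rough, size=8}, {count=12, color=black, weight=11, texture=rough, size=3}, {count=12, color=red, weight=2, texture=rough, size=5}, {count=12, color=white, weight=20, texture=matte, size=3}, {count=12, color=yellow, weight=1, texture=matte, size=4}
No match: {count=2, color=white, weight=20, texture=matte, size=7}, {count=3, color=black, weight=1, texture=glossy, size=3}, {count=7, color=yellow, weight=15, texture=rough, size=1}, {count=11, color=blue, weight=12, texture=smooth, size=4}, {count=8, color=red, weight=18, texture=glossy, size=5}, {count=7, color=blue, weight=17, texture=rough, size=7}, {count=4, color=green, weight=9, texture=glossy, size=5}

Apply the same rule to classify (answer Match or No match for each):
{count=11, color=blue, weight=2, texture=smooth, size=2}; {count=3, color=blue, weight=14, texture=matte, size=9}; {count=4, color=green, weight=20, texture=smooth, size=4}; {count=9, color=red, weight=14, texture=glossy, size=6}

No match, No match, No match, Match

'Match' ⟺ texture is not smooth AND count ≥ 9.
{count=11, color=blue, weight=2, texture=smooth, size=2}: texture is smooth, count = 11, does not fit → No match.
{count=3, color=blue, weight=14, texture=matte, size=9}: texture is matte, count = 3, does not fit → No match.
{count=4, color=green, weight=20, texture=smooth, size=4}: texture is smooth, count = 4, does not fit → No match.
{count=9, color=red, weight=14, texture=glossy, size=6}: texture is glossy, count = 9, passes → Match.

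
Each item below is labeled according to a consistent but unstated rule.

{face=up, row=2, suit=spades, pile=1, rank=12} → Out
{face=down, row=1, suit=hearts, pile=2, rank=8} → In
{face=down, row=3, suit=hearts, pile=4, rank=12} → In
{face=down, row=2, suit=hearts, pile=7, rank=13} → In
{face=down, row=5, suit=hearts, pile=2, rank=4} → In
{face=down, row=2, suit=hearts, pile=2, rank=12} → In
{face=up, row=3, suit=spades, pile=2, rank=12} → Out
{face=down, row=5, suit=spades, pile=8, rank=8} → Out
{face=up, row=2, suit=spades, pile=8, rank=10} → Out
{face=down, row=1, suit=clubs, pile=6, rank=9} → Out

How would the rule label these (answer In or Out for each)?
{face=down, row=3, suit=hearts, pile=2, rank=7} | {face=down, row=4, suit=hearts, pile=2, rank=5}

Comparing the two groups points to one rule — suit is hearts.

In, In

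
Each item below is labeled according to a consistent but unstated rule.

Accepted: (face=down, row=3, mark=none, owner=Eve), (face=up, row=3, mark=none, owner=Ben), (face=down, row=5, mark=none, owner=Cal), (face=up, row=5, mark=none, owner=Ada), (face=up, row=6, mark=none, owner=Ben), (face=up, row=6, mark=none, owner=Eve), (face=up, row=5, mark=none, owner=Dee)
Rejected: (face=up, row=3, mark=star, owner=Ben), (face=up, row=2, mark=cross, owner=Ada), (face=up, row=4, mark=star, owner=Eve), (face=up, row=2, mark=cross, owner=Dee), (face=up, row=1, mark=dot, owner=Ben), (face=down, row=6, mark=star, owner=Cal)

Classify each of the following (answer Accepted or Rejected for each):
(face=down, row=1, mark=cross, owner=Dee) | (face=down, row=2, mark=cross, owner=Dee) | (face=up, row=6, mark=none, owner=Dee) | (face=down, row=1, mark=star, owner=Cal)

Rejected, Rejected, Accepted, Rejected

Comparing the two groups points to one rule — mark is none.
(face=down, row=1, mark=cross, owner=Dee): mark is cross — does not satisfy this, so Rejected.
(face=down, row=2, mark=cross, owner=Dee): mark is cross — does not satisfy this, so Rejected.
(face=up, row=6, mark=none, owner=Dee): mark is none — qualifies, so Accepted.
(face=down, row=1, mark=star, owner=Cal): mark is star — does not satisfy this, so Rejected.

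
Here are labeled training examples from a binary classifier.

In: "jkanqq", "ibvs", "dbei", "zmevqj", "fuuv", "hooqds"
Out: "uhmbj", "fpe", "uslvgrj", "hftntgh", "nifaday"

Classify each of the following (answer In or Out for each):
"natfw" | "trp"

Out, Out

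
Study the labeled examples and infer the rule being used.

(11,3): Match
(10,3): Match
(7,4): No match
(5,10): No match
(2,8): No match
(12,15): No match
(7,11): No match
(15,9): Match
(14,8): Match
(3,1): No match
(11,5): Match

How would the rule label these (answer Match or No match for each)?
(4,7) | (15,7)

The pattern is that an item is 'Match' exactly when: first > second AND sum ≥ 13.

No match, Match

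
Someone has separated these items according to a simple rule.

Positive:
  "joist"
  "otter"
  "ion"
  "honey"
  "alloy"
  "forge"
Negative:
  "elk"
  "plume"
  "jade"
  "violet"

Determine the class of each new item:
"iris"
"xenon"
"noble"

The rule appears to be: odd length AND contains 'o'.
"iris": Negative (length 4, no 'o').
"xenon": Positive (length 5, has 'o').
"noble": Positive (length 5, has 'o').

Negative, Positive, Positive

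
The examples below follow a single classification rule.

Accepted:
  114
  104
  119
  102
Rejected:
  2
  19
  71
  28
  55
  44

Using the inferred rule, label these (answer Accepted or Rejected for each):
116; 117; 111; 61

Rule: at least 102. This holds for each 'Accepted' example and fails for each 'Rejected' one.

Accepted, Accepted, Accepted, Rejected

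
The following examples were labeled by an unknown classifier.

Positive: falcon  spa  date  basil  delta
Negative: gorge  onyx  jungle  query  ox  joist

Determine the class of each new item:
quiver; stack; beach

Every 'Positive' example satisfies: contains 'a'. None of the 'Negative' examples do.
quiver: no 'a', doesn't qualify → Negative. stack: has 'a', checks out → Positive. beach: has 'a', checks out → Positive.

Negative, Positive, Positive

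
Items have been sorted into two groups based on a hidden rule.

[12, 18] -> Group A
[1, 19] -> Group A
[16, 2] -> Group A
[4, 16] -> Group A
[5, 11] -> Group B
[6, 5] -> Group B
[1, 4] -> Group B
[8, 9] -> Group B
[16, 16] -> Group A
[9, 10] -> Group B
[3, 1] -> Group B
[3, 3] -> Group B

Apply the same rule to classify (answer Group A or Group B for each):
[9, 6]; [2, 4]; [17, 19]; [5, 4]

Group B, Group B, Group A, Group B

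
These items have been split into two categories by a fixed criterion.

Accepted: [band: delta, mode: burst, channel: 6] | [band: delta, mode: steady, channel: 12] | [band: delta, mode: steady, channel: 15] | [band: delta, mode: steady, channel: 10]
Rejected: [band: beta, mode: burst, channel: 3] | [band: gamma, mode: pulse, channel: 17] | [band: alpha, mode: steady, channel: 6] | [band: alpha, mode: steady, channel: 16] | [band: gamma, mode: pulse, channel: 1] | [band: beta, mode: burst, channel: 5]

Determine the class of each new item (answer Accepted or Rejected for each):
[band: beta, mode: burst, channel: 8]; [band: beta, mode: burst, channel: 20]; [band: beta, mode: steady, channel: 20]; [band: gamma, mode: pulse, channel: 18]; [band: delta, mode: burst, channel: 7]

Rejected, Rejected, Rejected, Rejected, Accepted

All 'Accepted' examples share one property — band is delta — and every 'Rejected' example lacks it.
[band: beta, mode: burst, channel: 8] — band is beta, hence Rejected. [band: beta, mode: burst, channel: 20] — band is beta, hence Rejected. [band: beta, mode: steady, channel: 20] — band is beta, hence Rejected. [band: gamma, mode: pulse, channel: 18] — band is gamma, hence Rejected. [band: delta, mode: burst, channel: 7] — band is delta, hence Accepted.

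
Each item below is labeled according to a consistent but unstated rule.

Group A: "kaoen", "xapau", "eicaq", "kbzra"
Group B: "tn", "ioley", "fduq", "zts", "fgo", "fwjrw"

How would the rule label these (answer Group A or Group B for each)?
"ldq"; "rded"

Group B, Group B

Looking at the examples, the only property every 'Group A' case has and every 'Group B' case lacks is: contains 'a'.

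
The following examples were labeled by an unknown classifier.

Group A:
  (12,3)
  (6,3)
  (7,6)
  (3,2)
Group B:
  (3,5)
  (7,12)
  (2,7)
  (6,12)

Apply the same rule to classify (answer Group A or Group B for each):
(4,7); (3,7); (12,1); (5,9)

'Group A' ⟺ first > second.

Group B, Group B, Group A, Group B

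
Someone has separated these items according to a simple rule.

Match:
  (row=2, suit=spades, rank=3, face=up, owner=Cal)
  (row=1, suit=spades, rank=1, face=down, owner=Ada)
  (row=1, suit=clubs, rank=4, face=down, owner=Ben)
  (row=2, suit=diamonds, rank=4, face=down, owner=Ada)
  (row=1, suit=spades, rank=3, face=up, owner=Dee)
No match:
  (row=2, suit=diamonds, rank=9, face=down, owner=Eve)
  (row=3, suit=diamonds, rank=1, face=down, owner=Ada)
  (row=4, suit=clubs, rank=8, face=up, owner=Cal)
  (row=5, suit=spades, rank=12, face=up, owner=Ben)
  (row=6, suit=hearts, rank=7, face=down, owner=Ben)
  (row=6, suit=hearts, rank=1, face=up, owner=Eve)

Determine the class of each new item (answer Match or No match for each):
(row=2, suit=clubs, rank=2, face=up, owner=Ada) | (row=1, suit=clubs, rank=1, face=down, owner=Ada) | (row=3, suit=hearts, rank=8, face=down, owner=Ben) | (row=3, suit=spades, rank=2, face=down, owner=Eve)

A rule that fits every label: row ≤ 2 AND rank ≤ 4 — true of each 'Match' example, false of each 'No match' one.
Match: (row=2, suit=clubs, rank=2, face=up, owner=Ada), since row = 2, rank = 2.
Match: (row=1, suit=clubs, rank=1, face=down, owner=Ada), since row = 1, rank = 1.
No match: (row=3, suit=hearts, rank=8, face=down, owner=Ben), since row = 3, rank = 8.
No match: (row=3, suit=spades, rank=2, face=down, owner=Eve), since row = 3, rank = 2.

Match, Match, No match, No match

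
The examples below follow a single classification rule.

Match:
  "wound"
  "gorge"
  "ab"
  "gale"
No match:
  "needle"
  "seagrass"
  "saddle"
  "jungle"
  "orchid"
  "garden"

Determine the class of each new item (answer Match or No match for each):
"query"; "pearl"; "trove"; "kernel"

Match, Match, Match, No match

The classifier is using: length ≤ 5.
"query": length 5 — has this property, so Match.
"pearl": length 5 — has this property, so Match.
"trove": length 5 — has this property, so Match.
"kernel": length 6 — doesn't match, so No match.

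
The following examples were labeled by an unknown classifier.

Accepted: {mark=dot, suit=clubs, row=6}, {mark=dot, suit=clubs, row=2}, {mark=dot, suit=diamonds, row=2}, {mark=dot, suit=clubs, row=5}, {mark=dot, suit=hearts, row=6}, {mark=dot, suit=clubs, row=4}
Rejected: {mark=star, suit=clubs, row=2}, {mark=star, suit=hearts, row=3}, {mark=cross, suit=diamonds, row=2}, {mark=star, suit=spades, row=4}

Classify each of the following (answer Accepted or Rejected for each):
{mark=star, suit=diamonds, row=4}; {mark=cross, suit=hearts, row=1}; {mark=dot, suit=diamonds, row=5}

The simplest hypothesis consistent with all the labels is: mark is dot.
{mark=star, suit=diamonds, row=4}: Rejected (mark is star). {mark=cross, suit=hearts, row=1}: Rejected (mark is cross). {mark=dot, suit=diamonds, row=5}: Accepted (mark is dot).

Rejected, Rejected, Accepted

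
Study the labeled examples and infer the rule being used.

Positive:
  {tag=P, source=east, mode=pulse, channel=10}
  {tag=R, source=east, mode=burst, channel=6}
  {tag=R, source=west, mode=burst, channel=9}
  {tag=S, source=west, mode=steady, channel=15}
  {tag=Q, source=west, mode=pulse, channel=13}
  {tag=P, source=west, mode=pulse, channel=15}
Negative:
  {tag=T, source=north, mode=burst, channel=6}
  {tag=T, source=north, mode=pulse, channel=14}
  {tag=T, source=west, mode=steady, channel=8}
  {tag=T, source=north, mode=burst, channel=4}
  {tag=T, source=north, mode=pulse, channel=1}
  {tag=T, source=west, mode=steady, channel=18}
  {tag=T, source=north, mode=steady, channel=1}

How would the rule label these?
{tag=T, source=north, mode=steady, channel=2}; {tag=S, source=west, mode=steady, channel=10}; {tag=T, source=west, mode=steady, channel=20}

Negative, Positive, Negative

The common property of the 'Positive' items is: tag is not T. No 'Negative' item has it.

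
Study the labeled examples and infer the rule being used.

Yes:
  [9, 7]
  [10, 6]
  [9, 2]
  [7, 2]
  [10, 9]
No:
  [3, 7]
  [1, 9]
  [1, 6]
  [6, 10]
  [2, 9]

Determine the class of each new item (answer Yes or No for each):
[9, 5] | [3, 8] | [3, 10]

Yes, No, No

The distinguishing property — first > second — holds for all the 'Yes' cases and none of the 'No' cases.
[9, 5] → 9 > 5 → Yes. [3, 8] → 3 < 8 → No. [3, 10] → 3 < 10 → No.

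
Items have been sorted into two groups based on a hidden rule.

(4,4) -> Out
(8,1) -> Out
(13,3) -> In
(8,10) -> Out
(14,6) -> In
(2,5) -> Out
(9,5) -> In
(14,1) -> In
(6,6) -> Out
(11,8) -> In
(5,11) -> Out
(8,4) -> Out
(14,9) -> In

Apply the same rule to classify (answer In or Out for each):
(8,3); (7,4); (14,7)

Out, Out, In

The distinguishing property — first ≥ 9 — holds for all the 'In' cases and none of the 'Out' cases.
(8,3): first 8, fails this test → Out.
(7,4): first 7, fails this test → Out.
(14,7): first 14, fits → In.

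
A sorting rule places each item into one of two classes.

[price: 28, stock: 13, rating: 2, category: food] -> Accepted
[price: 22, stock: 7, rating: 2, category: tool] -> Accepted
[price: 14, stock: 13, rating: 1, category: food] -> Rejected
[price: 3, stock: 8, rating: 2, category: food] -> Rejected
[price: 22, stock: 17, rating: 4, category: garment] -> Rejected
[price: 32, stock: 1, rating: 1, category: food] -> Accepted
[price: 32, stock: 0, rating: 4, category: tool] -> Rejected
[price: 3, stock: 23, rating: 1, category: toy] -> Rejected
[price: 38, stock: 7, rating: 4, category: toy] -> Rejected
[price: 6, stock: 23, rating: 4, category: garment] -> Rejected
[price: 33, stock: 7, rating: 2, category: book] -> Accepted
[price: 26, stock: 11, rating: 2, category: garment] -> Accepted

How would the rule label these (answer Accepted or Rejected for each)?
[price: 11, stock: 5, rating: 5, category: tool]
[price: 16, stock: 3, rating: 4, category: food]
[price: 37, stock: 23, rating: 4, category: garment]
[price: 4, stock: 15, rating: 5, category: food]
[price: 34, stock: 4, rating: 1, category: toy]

The rule appears to be: price ≥ 22 AND rating ≤ 2.
[price: 11, stock: 5, rating: 5, category: tool]: Rejected (price = 11, rating = 5). [price: 16, stock: 3, rating: 4, category: food]: Rejected (price = 16, rating = 4). [price: 37, stock: 23, rating: 4, category: garment]: Rejected (price = 37, rating = 4). [price: 4, stock: 15, rating: 5, category: food]: Rejected (price = 4, rating = 5). [price: 34, stock: 4, rating: 1, category: toy]: Accepted (price = 34, rating = 1).

Rejected, Rejected, Rejected, Rejected, Accepted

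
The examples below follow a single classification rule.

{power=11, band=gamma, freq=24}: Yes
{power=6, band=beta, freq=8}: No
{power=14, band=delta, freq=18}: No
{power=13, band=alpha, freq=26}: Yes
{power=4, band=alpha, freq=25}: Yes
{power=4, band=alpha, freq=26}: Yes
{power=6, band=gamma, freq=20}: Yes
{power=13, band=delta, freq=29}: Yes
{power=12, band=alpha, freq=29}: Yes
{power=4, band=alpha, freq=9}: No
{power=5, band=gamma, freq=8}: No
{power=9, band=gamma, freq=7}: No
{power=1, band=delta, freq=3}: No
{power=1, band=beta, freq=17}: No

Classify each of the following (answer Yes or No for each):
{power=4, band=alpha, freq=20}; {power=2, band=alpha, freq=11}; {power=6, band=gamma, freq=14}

The common property of the 'Yes' items is: freq ≥ 20. No 'No' item has it.
{power=4, band=alpha, freq=20}: Yes (freq = 20). {power=2, band=alpha, freq=11}: No (freq = 11). {power=6, band=gamma, freq=14}: No (freq = 14).

Yes, No, No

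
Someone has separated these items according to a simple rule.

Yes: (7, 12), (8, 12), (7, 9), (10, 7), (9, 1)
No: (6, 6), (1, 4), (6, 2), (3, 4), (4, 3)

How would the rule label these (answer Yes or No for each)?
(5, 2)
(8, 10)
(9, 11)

The pattern is that an item is 'Yes' exactly when: first ≥ 7.
(5, 2): No (first 5).
(8, 10): Yes (first 8).
(9, 11): Yes (first 9).

No, Yes, Yes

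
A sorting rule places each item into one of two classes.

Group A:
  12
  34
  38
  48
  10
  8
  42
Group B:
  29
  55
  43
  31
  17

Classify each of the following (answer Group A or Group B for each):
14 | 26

Group A, Group A

One predicate separates the groups cleanly: even.
14: 14 is even — qualifies, so Group A.
26: 26 is even — qualifies, so Group A.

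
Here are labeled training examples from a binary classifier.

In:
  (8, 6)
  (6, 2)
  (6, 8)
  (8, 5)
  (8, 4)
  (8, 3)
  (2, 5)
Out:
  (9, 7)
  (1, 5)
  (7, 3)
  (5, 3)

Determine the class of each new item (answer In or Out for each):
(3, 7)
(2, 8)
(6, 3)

Out, In, In

One predicate separates the groups cleanly: first is even.
Out: (3, 7), since first 3.
In: (2, 8), since first 2.
In: (6, 3), since first 6.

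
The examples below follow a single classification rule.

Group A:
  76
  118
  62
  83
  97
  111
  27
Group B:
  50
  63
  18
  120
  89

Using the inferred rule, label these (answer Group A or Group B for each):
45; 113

Group B, Group B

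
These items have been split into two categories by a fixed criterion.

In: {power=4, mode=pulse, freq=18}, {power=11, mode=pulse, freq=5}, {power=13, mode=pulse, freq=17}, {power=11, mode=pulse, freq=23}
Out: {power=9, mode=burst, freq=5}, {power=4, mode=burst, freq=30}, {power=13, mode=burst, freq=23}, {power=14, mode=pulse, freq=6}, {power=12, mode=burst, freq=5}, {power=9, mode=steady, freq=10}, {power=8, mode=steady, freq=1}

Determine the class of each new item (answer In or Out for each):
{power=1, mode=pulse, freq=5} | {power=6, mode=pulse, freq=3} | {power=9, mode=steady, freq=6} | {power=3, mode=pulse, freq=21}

A rule that fits every label: mode is pulse AND power ≤ 13 — true of each 'In' example, false of each 'Out' one.

In, In, Out, In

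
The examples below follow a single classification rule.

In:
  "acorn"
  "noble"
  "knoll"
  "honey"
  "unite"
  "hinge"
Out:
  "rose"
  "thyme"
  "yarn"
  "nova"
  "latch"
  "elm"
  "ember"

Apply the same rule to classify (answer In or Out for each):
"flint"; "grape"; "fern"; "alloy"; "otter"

A rule that fits every label: odd length AND contains 'n' — true of each 'In' example, false of each 'Out' one.
"flint" → length 5, has 'n' → In.
"grape" → length 5, no 'n' → Out.
"fern" → length 4, has 'n' → Out.
"alloy" → length 5, no 'n' → Out.
"otter" → length 5, no 'n' → Out.

In, Out, Out, Out, Out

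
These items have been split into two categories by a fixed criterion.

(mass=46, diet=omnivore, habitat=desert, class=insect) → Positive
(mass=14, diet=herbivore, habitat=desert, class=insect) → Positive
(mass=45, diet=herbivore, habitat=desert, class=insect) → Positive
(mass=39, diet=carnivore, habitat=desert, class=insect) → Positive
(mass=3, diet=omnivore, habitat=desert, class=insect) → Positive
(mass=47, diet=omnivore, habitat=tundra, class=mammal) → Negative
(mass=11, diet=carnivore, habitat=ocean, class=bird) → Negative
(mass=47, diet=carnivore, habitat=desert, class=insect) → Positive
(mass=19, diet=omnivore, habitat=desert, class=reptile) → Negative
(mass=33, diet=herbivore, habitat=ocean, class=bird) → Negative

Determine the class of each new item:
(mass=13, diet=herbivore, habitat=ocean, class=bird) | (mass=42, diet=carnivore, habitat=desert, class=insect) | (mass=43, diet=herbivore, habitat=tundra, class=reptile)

Looking at the examples, the only property every 'Positive' case has and every 'Negative' case lacks is: class is insect.
(mass=13, diet=herbivore, habitat=ocean, class=bird): class is bird — fails the rule, so Negative.
(mass=42, diet=carnivore, habitat=desert, class=insect): class is insect — checks out, so Positive.
(mass=43, diet=herbivore, habitat=tundra, class=reptile): class is reptile — fails the rule, so Negative.

Negative, Positive, Negative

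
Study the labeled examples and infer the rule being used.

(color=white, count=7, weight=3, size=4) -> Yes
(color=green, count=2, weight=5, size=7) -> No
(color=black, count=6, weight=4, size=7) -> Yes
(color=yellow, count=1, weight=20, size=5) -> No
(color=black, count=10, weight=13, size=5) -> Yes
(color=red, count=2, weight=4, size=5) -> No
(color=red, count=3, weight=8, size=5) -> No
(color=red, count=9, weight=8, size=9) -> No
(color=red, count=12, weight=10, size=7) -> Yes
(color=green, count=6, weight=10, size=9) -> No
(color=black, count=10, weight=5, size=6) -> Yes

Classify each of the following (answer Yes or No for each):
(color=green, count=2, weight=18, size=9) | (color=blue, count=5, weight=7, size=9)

No, No

The classifier is using: count ≥ 6 AND size ≤ 7.
(color=green, count=2, weight=18, size=9): No (count = 2, size = 9).
(color=blue, count=5, weight=7, size=9): No (count = 5, size = 9).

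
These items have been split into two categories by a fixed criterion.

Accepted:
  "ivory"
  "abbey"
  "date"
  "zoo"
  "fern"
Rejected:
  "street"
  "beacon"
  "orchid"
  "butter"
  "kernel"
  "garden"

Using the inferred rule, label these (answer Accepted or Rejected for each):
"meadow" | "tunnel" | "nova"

All 'Accepted' examples share one property — length ≤ 5 — and every 'Rejected' example lacks it.
"meadow" — length 6, hence Rejected. "tunnel" — length 6, hence Rejected. "nova" — length 4, hence Accepted.

Rejected, Rejected, Accepted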